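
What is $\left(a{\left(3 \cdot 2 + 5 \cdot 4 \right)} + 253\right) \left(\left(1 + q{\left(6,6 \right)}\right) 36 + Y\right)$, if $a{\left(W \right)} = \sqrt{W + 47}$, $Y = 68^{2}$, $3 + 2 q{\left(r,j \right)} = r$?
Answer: $1192642 + 4714 \sqrt{73} \approx 1.2329 \cdot 10^{6}$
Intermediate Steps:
$q{\left(r,j \right)} = - \frac{3}{2} + \frac{r}{2}$
$Y = 4624$
$a{\left(W \right)} = \sqrt{47 + W}$
$\left(a{\left(3 \cdot 2 + 5 \cdot 4 \right)} + 253\right) \left(\left(1 + q{\left(6,6 \right)}\right) 36 + Y\right) = \left(\sqrt{47 + \left(3 \cdot 2 + 5 \cdot 4\right)} + 253\right) \left(\left(1 + \left(- \frac{3}{2} + \frac{1}{2} \cdot 6\right)\right) 36 + 4624\right) = \left(\sqrt{47 + \left(6 + 20\right)} + 253\right) \left(\left(1 + \left(- \frac{3}{2} + 3\right)\right) 36 + 4624\right) = \left(\sqrt{47 + 26} + 253\right) \left(\left(1 + \frac{3}{2}\right) 36 + 4624\right) = \left(\sqrt{73} + 253\right) \left(\frac{5}{2} \cdot 36 + 4624\right) = \left(253 + \sqrt{73}\right) \left(90 + 4624\right) = \left(253 + \sqrt{73}\right) 4714 = 1192642 + 4714 \sqrt{73}$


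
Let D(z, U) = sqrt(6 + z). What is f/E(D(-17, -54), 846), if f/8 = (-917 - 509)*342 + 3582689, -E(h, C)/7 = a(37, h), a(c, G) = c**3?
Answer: -24759976/354571 ≈ -69.831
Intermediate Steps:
E(h, C) = -354571 (E(h, C) = -7*37**3 = -7*50653 = -354571)
f = 24759976 (f = 8*((-917 - 509)*342 + 3582689) = 8*(-1426*342 + 3582689) = 8*(-487692 + 3582689) = 8*3094997 = 24759976)
f/E(D(-17, -54), 846) = 24759976/(-354571) = 24759976*(-1/354571) = -24759976/354571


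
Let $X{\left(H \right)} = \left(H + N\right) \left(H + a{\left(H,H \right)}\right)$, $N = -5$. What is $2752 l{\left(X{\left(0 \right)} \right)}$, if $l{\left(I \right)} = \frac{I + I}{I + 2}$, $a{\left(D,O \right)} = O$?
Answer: $0$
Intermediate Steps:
$X{\left(H \right)} = 2 H \left(-5 + H\right)$ ($X{\left(H \right)} = \left(H - 5\right) \left(H + H\right) = \left(-5 + H\right) 2 H = 2 H \left(-5 + H\right)$)
$l{\left(I \right)} = \frac{2 I}{2 + I}$
$2752 l{\left(X{\left(0 \right)} \right)} = 2752 \frac{2 \cdot 2 \cdot 0 \left(-5 + 0\right)}{2 + 2 \cdot 0 \left(-5 + 0\right)} = 2752 \frac{2 \cdot 2 \cdot 0 \left(-5\right)}{2 + 2 \cdot 0 \left(-5\right)} = 2752 \cdot 2 \cdot 0 \frac{1}{2 + 0} = 2752 \cdot 2 \cdot 0 \cdot \frac{1}{2} = 2752 \cdot 0 = 0$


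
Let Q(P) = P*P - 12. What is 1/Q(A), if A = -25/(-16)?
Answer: -256/2447 ≈ -0.10462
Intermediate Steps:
A = 25/16 (A = -25*(-1/16) = 25/16 ≈ 1.5625)
Q(P) = -12 + P² (Q(P) = P² - 12 = -12 + P²)
1/Q(A) = 1/(-12 + (25/16)²) = 1/(-12 + 625/256) = 1/(-2447/256) = -256/2447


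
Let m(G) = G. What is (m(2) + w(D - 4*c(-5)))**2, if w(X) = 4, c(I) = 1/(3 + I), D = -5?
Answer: 36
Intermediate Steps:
(m(2) + w(D - 4*c(-5)))**2 = (2 + 4)**2 = 6**2 = 36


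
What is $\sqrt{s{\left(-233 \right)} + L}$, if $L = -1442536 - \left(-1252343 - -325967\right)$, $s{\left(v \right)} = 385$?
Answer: $115 i \sqrt{39} \approx 718.17 i$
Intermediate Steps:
$L = -516160$ ($L = -1442536 - \left(-1252343 + 325967\right) = -1442536 - -926376 = -1442536 + 926376 = -516160$)
$\sqrt{s{\left(-233 \right)} + L} = \sqrt{385 - 516160} = \sqrt{-515775} = 115 i \sqrt{39}$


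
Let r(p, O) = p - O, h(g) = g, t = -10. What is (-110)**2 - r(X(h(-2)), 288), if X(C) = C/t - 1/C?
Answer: 123873/10 ≈ 12387.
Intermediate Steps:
X(C) = -1/C - C/10 (X(C) = C/(-10) - 1/C = C*(-1/10) - 1/C = -C/10 - 1/C = -1/C - C/10)
(-110)**2 - r(X(h(-2)), 288) = (-110)**2 - ((-1/(-2) - 1/10*(-2)) - 1*288) = 12100 - ((-1*(-1/2) + 1/5) - 288) = 12100 - ((1/2 + 1/5) - 288) = 12100 - (7/10 - 288) = 12100 - 1*(-2873/10) = 12100 + 2873/10 = 123873/10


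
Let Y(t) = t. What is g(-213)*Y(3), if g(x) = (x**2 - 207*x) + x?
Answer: 267741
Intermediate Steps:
g(x) = x**2 - 206*x
g(-213)*Y(3) = -213*(-206 - 213)*3 = -213*(-419)*3 = 89247*3 = 267741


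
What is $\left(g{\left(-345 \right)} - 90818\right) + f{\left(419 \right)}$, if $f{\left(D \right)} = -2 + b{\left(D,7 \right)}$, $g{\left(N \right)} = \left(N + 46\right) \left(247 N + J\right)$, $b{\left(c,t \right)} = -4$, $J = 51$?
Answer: $25373212$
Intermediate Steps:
$g{\left(N \right)} = \left(46 + N\right) \left(51 + 247 N\right)$ ($g{\left(N \right)} = \left(N + 46\right) \left(247 N + 51\right) = \left(46 + N\right) \left(51 + 247 N\right)$)
$f{\left(D \right)} = -6$ ($f{\left(D \right)} = -2 - 4 = -6$)
$\left(g{\left(-345 \right)} - 90818\right) + f{\left(419 \right)} = \left(\left(2346 + 247 \left(-345\right)^{2} + 11413 \left(-345\right)\right) - 90818\right) - 6 = \left(\left(2346 + 247 \cdot 119025 - 3937485\right) - 90818\right) - 6 = \left(\left(2346 + 29399175 - 3937485\right) - 90818\right) - 6 = \left(25464036 - 90818\right) - 6 = 25373218 - 6 = 25373212$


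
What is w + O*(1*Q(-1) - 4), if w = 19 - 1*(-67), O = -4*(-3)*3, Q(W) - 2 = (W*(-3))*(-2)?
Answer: -202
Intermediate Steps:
Q(W) = 2 + 6*W (Q(W) = 2 + (W*(-3))*(-2) = 2 - 3*W*(-2) = 2 + 6*W)
O = 36 (O = 12*3 = 36)
w = 86 (w = 19 + 67 = 86)
w + O*(1*Q(-1) - 4) = 86 + 36*(1*(2 + 6*(-1)) - 4) = 86 + 36*(1*(2 - 6) - 4) = 86 + 36*(1*(-4) - 4) = 86 + 36*(-4 - 4) = 86 + 36*(-8) = 86 - 288 = -202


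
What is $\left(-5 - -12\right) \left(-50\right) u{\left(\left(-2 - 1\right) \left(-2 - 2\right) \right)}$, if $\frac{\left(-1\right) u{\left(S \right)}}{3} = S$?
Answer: $12600$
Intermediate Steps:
$u{\left(S \right)} = - 3 S$
$\left(-5 - -12\right) \left(-50\right) u{\left(\left(-2 - 1\right) \left(-2 - 2\right) \right)} = \left(-5 - -12\right) \left(-50\right) \left(- 3 \left(-2 - 1\right) \left(-2 - 2\right)\right) = \left(-5 + 12\right) \left(-50\right) \left(- 3 \left(\left(-3\right) \left(-4\right)\right)\right) = 7 \left(-50\right) \left(\left(-3\right) 12\right) = \left(-350\right) \left(-36\right) = 12600$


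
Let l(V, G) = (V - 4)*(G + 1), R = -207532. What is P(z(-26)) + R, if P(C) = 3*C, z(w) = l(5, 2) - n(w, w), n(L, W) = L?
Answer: -207445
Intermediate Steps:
l(V, G) = (1 + G)*(-4 + V) (l(V, G) = (-4 + V)*(1 + G) = (1 + G)*(-4 + V))
z(w) = 3 - w (z(w) = (-4 + 5 - 4*2 + 2*5) - w = (-4 + 5 - 8 + 10) - w = 3 - w)
P(z(-26)) + R = 3*(3 - 1*(-26)) - 207532 = 3*(3 + 26) - 207532 = 3*29 - 207532 = 87 - 207532 = -207445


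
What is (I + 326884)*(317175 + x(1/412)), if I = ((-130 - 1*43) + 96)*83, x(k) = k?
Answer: 41880775637793/412 ≈ 1.0165e+11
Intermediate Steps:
I = -6391 (I = ((-130 - 43) + 96)*83 = (-173 + 96)*83 = -77*83 = -6391)
(I + 326884)*(317175 + x(1/412)) = (-6391 + 326884)*(317175 + 1/412) = 320493*(317175 + 1/412) = 320493*(130676101/412) = 41880775637793/412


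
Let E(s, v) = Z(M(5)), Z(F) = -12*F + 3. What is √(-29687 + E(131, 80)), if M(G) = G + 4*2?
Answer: 4*I*√1865 ≈ 172.74*I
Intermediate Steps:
M(G) = 8 + G (M(G) = G + 8 = 8 + G)
Z(F) = 3 - 12*F
E(s, v) = -153 (E(s, v) = 3 - 12*(8 + 5) = 3 - 12*13 = 3 - 156 = -153)
√(-29687 + E(131, 80)) = √(-29687 - 153) = √(-29840) = 4*I*√1865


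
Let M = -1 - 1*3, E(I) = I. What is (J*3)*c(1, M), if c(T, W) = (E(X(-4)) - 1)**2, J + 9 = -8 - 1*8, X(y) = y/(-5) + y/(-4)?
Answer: -48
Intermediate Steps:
X(y) = -9*y/20 (X(y) = y*(-1/5) + y*(-1/4) = -y/5 - y/4 = -9*y/20)
J = -25 (J = -9 + (-8 - 1*8) = -9 + (-8 - 8) = -9 - 16 = -25)
M = -4 (M = -1 - 3 = -4)
c(T, W) = 16/25 (c(T, W) = (-9/20*(-4) - 1)**2 = (9/5 - 1)**2 = (4/5)**2 = 16/25)
(J*3)*c(1, M) = -25*3*(16/25) = -75*16/25 = -48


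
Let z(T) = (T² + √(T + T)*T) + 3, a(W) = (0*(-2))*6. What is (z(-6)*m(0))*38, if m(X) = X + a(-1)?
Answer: 0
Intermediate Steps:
a(W) = 0 (a(W) = 0*6 = 0)
m(X) = X (m(X) = X + 0 = X)
z(T) = 3 + T² + √2*T^(3/2) (z(T) = (T² + √(2*T)*T) + 3 = (T² + (√2*√T)*T) + 3 = (T² + √2*T^(3/2)) + 3 = 3 + T² + √2*T^(3/2))
(z(-6)*m(0))*38 = ((3 + (-6)² + √2*(-6)^(3/2))*0)*38 = ((3 + 36 + √2*(-6*I*√6))*0)*38 = ((3 + 36 - 12*I*√3)*0)*38 = ((39 - 12*I*√3)*0)*38 = 0*38 = 0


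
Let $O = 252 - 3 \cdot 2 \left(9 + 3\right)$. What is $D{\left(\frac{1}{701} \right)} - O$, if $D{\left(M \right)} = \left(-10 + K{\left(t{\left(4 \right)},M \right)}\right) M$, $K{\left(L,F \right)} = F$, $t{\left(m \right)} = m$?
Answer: $- \frac{88459189}{491401} \approx -180.01$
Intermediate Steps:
$O = 180$ ($O = 252 - 3 \cdot 2 \cdot 12 = 252 - 72 = 180$)
$D{\left(M \right)} = M \left(-10 + M\right)$ ($D{\left(M \right)} = \left(-10 + M\right) M = M \left(-10 + M\right)$)
$D{\left(\frac{1}{701} \right)} - O = \frac{-10 + \frac{1}{701}}{701} - 180 = \frac{1}{701} \left(- \frac{7009}{701}\right) - 180 = - \frac{7009}{491401} - 180 = - \frac{88459189}{491401}$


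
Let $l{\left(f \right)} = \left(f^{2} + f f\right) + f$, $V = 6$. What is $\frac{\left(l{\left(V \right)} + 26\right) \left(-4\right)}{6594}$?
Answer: $- \frac{208}{3297} \approx -0.063088$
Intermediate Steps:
$l{\left(f \right)} = f + 2 f^{2}$ ($l{\left(f \right)} = \left(f^{2} + f^{2}\right) + f = 2 f^{2} + f = f + 2 f^{2}$)
$\frac{\left(l{\left(V \right)} + 26\right) \left(-4\right)}{6594} = \frac{\left(6 \left(1 + 2 \cdot 6\right) + 26\right) \left(-4\right)}{6594} = \left(6 \left(1 + 12\right) + 26\right) \left(-4\right) \frac{1}{6594} = \left(6 \cdot 13 + 26\right) \left(-4\right) \frac{1}{6594} = \left(78 + 26\right) \left(-4\right) \frac{1}{6594} = 104 \left(-4\right) \frac{1}{6594} = \left(-416\right) \frac{1}{6594} = - \frac{208}{3297}$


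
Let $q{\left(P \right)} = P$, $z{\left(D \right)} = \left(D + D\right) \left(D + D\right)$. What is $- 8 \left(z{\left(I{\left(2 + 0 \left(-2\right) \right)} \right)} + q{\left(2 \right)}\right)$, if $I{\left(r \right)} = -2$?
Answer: $-144$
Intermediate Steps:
$z{\left(D \right)} = 4 D^{2}$ ($z{\left(D \right)} = 2 D 2 D = 4 D^{2}$)
$- 8 \left(z{\left(I{\left(2 + 0 \left(-2\right) \right)} \right)} + q{\left(2 \right)}\right) = - 8 \left(4 \left(-2\right)^{2} + 2\right) = - 8 \left(4 \cdot 4 + 2\right) = - 8 \left(16 + 2\right) = \left(-8\right) 18 = -144$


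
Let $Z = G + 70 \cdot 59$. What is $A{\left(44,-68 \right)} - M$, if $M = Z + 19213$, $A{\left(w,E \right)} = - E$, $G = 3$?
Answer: $-23278$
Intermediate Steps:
$Z = 4133$ ($Z = 3 + 70 \cdot 59 = 3 + 4130 = 4133$)
$M = 23346$ ($M = 4133 + 19213 = 23346$)
$A{\left(44,-68 \right)} - M = \left(-1\right) \left(-68\right) - 23346 = 68 - 23346 = -23278$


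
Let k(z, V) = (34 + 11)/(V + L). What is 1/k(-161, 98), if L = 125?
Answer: 223/45 ≈ 4.9556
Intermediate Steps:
k(z, V) = 45/(125 + V) (k(z, V) = (34 + 11)/(V + 125) = 45/(125 + V))
1/k(-161, 98) = 1/(45/(125 + 98)) = 1/(45/223) = 223/45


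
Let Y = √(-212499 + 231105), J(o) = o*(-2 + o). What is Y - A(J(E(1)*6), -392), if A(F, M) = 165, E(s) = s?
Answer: -165 + √18606 ≈ -28.596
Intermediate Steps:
Y = √18606 ≈ 136.40
Y - A(J(E(1)*6), -392) = √18606 - 1*165 = √18606 - 165 = -165 + √18606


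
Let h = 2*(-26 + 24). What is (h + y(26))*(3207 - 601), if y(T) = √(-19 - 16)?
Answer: -10424 + 2606*I*√35 ≈ -10424.0 + 15417.0*I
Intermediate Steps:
y(T) = I*√35 (y(T) = √(-35) = I*√35)
h = -4 (h = 2*(-2) = -4)
(h + y(26))*(3207 - 601) = (-4 + I*√35)*(3207 - 601) = (-4 + I*√35)*2606 = -10424 + 2606*I*√35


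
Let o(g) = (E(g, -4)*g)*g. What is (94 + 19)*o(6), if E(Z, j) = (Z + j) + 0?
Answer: 8136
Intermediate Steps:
E(Z, j) = Z + j
o(g) = g²*(-4 + g) (o(g) = ((g - 4)*g)*g = ((-4 + g)*g)*g = (g*(-4 + g))*g = g²*(-4 + g))
(94 + 19)*o(6) = (94 + 19)*(6²*(-4 + 6)) = 113*(36*2) = 113*72 = 8136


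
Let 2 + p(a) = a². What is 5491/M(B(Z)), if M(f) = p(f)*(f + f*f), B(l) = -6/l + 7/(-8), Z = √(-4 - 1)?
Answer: -562278400*I/(-5345281*I + 2349120*√5) ≈ 53.514 - 52.588*I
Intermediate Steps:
Z = I*√5 (Z = √(-5) = I*√5 ≈ 2.2361*I)
B(l) = -7/8 - 6/l (B(l) = -6/l + 7*(-⅛) = -6/l - 7/8 = -7/8 - 6/l)
p(a) = -2 + a²
M(f) = (-2 + f²)*(f + f²) (M(f) = (-2 + f²)*(f + f*f) = (-2 + f²)*(f + f²))
5491/M(B(Z)) = 5491/(((-7/8 - 6*(-I*√5/5))*(1 + (-7/8 - 6*(-I*√5/5)))*(-2 + (-7/8 - 6*(-I*√5/5))²))) = 5491/(((-7/8 - (-6)*I*√5/5)*(1 + (-7/8 - (-6)*I*√5/5))*(-2 + (-7/8 - (-6)*I*√5/5)²))) = 5491/(((-7/8 + 6*I*√5/5)*(1 + (-7/8 + 6*I*√5/5))*(-2 + (-7/8 + 6*I*√5/5)²))) = 5491/(((-7/8 + 6*I*√5/5)*(⅛ + 6*I*√5/5)*(-2 + (-7/8 + 6*I*√5/5)²))) = 5491/(((-2 + (-7/8 + 6*I*√5/5)²)*(-7/8 + 6*I*√5/5)*(⅛ + 6*I*√5/5))) = 5491*(1/((-2 + (-7/8 + 6*I*√5/5)²)*(-7/8 + 6*I*√5/5)*(⅛ + 6*I*√5/5))) = 5491/((-2 + (-7/8 + 6*I*√5/5)²)*(-7/8 + 6*I*√5/5)*(⅛ + 6*I*√5/5))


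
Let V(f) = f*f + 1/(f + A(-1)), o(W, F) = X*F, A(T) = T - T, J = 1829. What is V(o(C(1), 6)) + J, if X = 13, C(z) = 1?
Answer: 617215/78 ≈ 7913.0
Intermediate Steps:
A(T) = 0
o(W, F) = 13*F
V(f) = 1/f + f² (V(f) = f*f + 1/(f + 0) = f² + 1/f = 1/f + f²)
V(o(C(1), 6)) + J = (1 + (13*6)³)/((13*6)) + 1829 = (1 + 78³)/78 + 1829 = (1 + 474552)/78 + 1829 = (1/78)*474553 + 1829 = 474553/78 + 1829 = 617215/78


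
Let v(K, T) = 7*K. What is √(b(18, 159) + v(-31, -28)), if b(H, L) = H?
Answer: I*√199 ≈ 14.107*I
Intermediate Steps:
√(b(18, 159) + v(-31, -28)) = √(18 + 7*(-31)) = √(18 - 217) = √(-199) = I*√199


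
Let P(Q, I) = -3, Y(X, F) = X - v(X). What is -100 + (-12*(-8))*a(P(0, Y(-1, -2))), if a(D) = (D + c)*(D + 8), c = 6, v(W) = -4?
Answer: 1340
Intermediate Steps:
Y(X, F) = 4 + X (Y(X, F) = X - 1*(-4) = X + 4 = 4 + X)
a(D) = (6 + D)*(8 + D) (a(D) = (D + 6)*(D + 8) = (6 + D)*(8 + D))
-100 + (-12*(-8))*a(P(0, Y(-1, -2))) = -100 + (-12*(-8))*(48 + (-3)² + 14*(-3)) = -100 + 96*(48 + 9 - 42) = -100 + 96*15 = -100 + 1440 = 1340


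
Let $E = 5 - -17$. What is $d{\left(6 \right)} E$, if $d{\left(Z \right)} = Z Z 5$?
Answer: $3960$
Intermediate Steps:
$d{\left(Z \right)} = 5 Z^{2}$ ($d{\left(Z \right)} = Z^{2} \cdot 5 = 5 Z^{2}$)
$E = 22$ ($E = 5 + 17 = 22$)
$d{\left(6 \right)} E = 5 \cdot 6^{2} \cdot 22 = 5 \cdot 36 \cdot 22 = 180 \cdot 22 = 3960$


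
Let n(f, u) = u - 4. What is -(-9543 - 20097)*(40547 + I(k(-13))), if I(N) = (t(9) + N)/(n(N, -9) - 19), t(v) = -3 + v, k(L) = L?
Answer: 4807278255/4 ≈ 1.2018e+9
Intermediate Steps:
n(f, u) = -4 + u
I(N) = -3/16 - N/32 (I(N) = ((-3 + 9) + N)/((-4 - 9) - 19) = (6 + N)/(-13 - 19) = (6 + N)/(-32) = (6 + N)*(-1/32) = -3/16 - N/32)
-(-9543 - 20097)*(40547 + I(k(-13))) = -(-9543 - 20097)*(40547 + (-3/16 - 1/32*(-13))) = -(-29640)*(40547 + (-3/16 + 13/32)) = -(-29640)*(40547 + 7/32) = -(-29640)*1297511/32 = -1*(-4807278255/4) = 4807278255/4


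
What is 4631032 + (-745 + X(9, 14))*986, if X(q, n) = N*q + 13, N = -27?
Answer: 3669682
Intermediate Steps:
X(q, n) = 13 - 27*q (X(q, n) = -27*q + 13 = 13 - 27*q)
4631032 + (-745 + X(9, 14))*986 = 4631032 + (-745 + (13 - 27*9))*986 = 4631032 + (-745 + (13 - 243))*986 = 4631032 + (-745 - 230)*986 = 4631032 - 975*986 = 4631032 - 961350 = 3669682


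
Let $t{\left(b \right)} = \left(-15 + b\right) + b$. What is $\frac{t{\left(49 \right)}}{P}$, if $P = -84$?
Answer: $- \frac{83}{84} \approx -0.9881$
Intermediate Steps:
$t{\left(b \right)} = -15 + 2 b$
$\frac{t{\left(49 \right)}}{P} = \frac{-15 + 2 \cdot 49}{-84} = \left(-15 + 98\right) \left(- \frac{1}{84}\right) = 83 \left(- \frac{1}{84}\right) = - \frac{83}{84}$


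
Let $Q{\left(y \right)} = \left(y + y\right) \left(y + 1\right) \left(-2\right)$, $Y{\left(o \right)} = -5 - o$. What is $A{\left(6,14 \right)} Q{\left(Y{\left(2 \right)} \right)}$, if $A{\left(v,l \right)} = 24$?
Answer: $-4032$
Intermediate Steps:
$Q{\left(y \right)} = - 4 y \left(1 + y\right)$ ($Q{\left(y \right)} = 2 y \left(1 + y\right) \left(-2\right) = - 4 y \left(1 + y\right)$)
$A{\left(6,14 \right)} Q{\left(Y{\left(2 \right)} \right)} = 24 \left(- 4 \left(-5 - 2\right) \left(1 - 7\right)\right) = 24 \left(\left(-4\right) \left(-7\right) \left(1 - 7\right)\right) = 24 \left(\left(-4\right) \left(-7\right) \left(-6\right)\right) = 24 \left(-168\right) = -4032$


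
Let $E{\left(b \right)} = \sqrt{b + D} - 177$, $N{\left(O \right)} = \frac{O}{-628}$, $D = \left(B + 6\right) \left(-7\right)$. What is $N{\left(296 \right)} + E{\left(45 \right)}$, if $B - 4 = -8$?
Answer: $- \frac{27863}{157} + \sqrt{31} \approx -171.9$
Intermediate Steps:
$B = -4$ ($B = 4 - 8 = -4$)
$D = -14$ ($D = \left(-4 + 6\right) \left(-7\right) = 2 \left(-7\right) = -14$)
$N{\left(O \right)} = - \frac{O}{628}$ ($N{\left(O \right)} = O \left(- \frac{1}{628}\right) = - \frac{O}{628}$)
$E{\left(b \right)} = -177 + \sqrt{-14 + b}$ ($E{\left(b \right)} = \sqrt{b - 14} - 177 = \sqrt{-14 + b} - 177 = -177 + \sqrt{-14 + b}$)
$N{\left(296 \right)} + E{\left(45 \right)} = \left(- \frac{1}{628}\right) 296 - \left(177 - \sqrt{-14 + 45}\right) = - \frac{74}{157} - \left(177 - \sqrt{31}\right) = - \frac{27863}{157} + \sqrt{31}$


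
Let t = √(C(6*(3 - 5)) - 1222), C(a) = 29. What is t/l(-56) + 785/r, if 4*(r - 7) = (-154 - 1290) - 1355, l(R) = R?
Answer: -3140/2771 - I*√1193/56 ≈ -1.1332 - 0.61678*I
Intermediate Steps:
r = -2771/4 (r = 7 + ((-154 - 1290) - 1355)/4 = 7 + (-1444 - 1355)/4 = 7 + (¼)*(-2799) = 7 - 2799/4 = -2771/4 ≈ -692.75)
t = I*√1193 (t = √(29 - 1222) = √(-1193) = I*√1193 ≈ 34.54*I)
t/l(-56) + 785/r = (I*√1193)/(-56) + 785/(-2771/4) = (I*√1193)*(-1/56) + 785*(-4/2771) = -I*√1193/56 - 3140/2771 = -3140/2771 - I*√1193/56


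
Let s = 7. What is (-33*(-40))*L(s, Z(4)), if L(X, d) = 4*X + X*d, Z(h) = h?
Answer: 73920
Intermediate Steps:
(-33*(-40))*L(s, Z(4)) = (-33*(-40))*(7*(4 + 4)) = 1320*(7*8) = 1320*56 = 73920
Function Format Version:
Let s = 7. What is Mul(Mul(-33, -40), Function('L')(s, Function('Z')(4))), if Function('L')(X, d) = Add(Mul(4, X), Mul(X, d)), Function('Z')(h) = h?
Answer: 73920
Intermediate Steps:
Mul(Mul(-33, -40), Function('L')(s, Function('Z')(4))) = Mul(Mul(-33, -40), Mul(7, Add(4, 4))) = Mul(1320, Mul(7, 8)) = Mul(1320, 56) = 73920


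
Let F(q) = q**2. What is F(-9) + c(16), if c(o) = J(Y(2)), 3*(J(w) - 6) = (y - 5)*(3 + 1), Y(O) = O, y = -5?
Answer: 221/3 ≈ 73.667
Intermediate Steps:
J(w) = -22/3 (J(w) = 6 + ((-5 - 5)*(3 + 1))/3 = 6 + (-10*4)/3 = 6 + (1/3)*(-40) = 6 - 40/3 = -22/3)
c(o) = -22/3
F(-9) + c(16) = (-9)**2 - 22/3 = 81 - 22/3 = 221/3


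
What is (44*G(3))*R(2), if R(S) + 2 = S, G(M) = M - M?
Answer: 0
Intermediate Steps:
G(M) = 0
R(S) = -2 + S
(44*G(3))*R(2) = (44*0)*(-2 + 2) = 0*0 = 0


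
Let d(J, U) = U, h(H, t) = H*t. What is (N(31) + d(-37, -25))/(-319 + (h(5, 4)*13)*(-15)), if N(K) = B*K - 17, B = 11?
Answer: -299/4219 ≈ -0.070870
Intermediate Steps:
N(K) = -17 + 11*K (N(K) = 11*K - 17 = -17 + 11*K)
(N(31) + d(-37, -25))/(-319 + (h(5, 4)*13)*(-15)) = ((-17 + 11*31) - 25)/(-319 + ((5*4)*13)*(-15)) = ((-17 + 341) - 25)/(-319 + (20*13)*(-15)) = (324 - 25)/(-319 + 260*(-15)) = 299/(-319 - 3900) = 299/(-4219) = 299*(-1/4219) = -299/4219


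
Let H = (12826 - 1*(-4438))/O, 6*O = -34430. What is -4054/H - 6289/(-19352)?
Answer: 21107722697/15660606 ≈ 1347.8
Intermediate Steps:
O = -17215/3 (O = (1/6)*(-34430) = -17215/3 ≈ -5738.3)
H = -51792/17215 (H = (12826 - 1*(-4438))/(-17215/3) = (12826 + 4438)*(-3/17215) = 17264*(-3/17215) = -51792/17215 ≈ -3.0085)
-4054/H - 6289/(-19352) = -4054/(-51792/17215) - 6289/(-19352) = -4054*(-17215/51792) - 6289*(-1/19352) = 34894805/25896 + 6289/19352 = 21107722697/15660606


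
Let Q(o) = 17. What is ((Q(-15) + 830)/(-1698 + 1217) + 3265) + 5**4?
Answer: 1870243/481 ≈ 3888.2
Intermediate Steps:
((Q(-15) + 830)/(-1698 + 1217) + 3265) + 5**4 = ((17 + 830)/(-1698 + 1217) + 3265) + 5**4 = (847/(-481) + 3265) + 625 = (847*(-1/481) + 3265) + 625 = (-847/481 + 3265) + 625 = 1569618/481 + 625 = 1870243/481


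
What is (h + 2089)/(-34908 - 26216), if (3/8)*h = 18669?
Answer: -51873/61124 ≈ -0.84865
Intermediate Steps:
h = 49784 (h = (8/3)*18669 = 49784)
(h + 2089)/(-34908 - 26216) = (49784 + 2089)/(-34908 - 26216) = 51873/(-61124) = 51873*(-1/61124) = -51873/61124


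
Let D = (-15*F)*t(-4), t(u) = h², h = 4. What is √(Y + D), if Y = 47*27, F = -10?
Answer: √3669 ≈ 60.572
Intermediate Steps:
t(u) = 16 (t(u) = 4² = 16)
Y = 1269
D = 2400 (D = -15*(-10)*16 = 150*16 = 2400)
√(Y + D) = √(1269 + 2400) = √3669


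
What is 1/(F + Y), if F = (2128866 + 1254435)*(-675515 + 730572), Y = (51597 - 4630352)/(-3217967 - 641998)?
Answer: 771993/143802535317297652 ≈ 5.3684e-12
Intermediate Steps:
Y = 915751/771993 (Y = -4578755/(-3859965) = -4578755*(-1/3859965) = 915751/771993 ≈ 1.1862)
F = 186274403157 (F = 3383301*55057 = 186274403157)
1/(F + Y) = 1/(186274403157 + 915751/771993) = 1/(143802535317297652/771993) = 771993/143802535317297652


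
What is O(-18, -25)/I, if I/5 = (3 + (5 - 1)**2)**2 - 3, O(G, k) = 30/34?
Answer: 3/6086 ≈ 0.00049293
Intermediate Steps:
O(G, k) = 15/17 (O(G, k) = 30*(1/34) = 15/17)
I = 1790 (I = 5*((3 + (5 - 1)**2)**2 - 3) = 5*((3 + 4**2)**2 - 3) = 5*((3 + 16)**2 - 3) = 5*(19**2 - 3) = 5*(361 - 3) = 5*358 = 1790)
O(-18, -25)/I = (15/17)/1790 = (15/17)*(1/1790) = 3/6086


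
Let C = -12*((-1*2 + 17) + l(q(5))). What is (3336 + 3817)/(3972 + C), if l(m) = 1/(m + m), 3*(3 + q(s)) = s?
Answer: 14306/7593 ≈ 1.8841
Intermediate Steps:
q(s) = -3 + s/3
l(m) = 1/(2*m)
C = -351/2 (C = -12*((-1*2 + 17) + 1/(2*(-3 + (⅓)*5))) = -12*((-2 + 17) + 1/(2*(-3 + 5/3))) = -12*(15 + 1/(2*(-4/3))) = -12*(15 + (½)*(-¾)) = -12*(15 - 3/8) = -12*117/8 = -351/2 ≈ -175.50)
(3336 + 3817)/(3972 + C) = (3336 + 3817)/(3972 - 351/2) = 7153/(7593/2) = 7153*(2/7593) = 14306/7593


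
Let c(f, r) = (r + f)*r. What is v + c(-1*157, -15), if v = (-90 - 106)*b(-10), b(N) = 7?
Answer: 1208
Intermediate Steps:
c(f, r) = r*(f + r) (c(f, r) = (f + r)*r = r*(f + r))
v = -1372 (v = (-90 - 106)*7 = -196*7 = -1372)
v + c(-1*157, -15) = -1372 - 15*(-1*157 - 15) = -1372 - 15*(-157 - 15) = -1372 - 15*(-172) = -1372 + 2580 = 1208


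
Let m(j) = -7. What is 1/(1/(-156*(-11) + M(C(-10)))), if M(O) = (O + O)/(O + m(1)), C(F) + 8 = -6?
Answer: 5152/3 ≈ 1717.3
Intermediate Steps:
C(F) = -14 (C(F) = -8 - 6 = -14)
M(O) = 2*O/(-7 + O) (M(O) = (O + O)/(O - 7) = (2*O)/(-7 + O) = 2*O/(-7 + O))
1/(1/(-156*(-11) + M(C(-10)))) = 1/(1/(-156*(-11) + 2*(-14)/(-7 - 14))) = 1/(1/(1716 + 2*(-14)/(-21))) = 1/(1/(1716 + 2*(-14)*(-1/21))) = 1/(1/(1716 + 4/3)) = 1/(1/(5152/3)) = 1/(3/5152) = 5152/3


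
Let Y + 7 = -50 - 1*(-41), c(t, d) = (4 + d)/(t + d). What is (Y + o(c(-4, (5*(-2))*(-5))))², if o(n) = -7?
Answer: 529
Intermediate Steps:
c(t, d) = (4 + d)/(d + t)
Y = -16 (Y = -7 + (-50 - 1*(-41)) = -7 + (-50 + 41) = -7 - 9 = -16)
(Y + o(c(-4, (5*(-2))*(-5))))² = (-16 - 7)² = (-23)² = 529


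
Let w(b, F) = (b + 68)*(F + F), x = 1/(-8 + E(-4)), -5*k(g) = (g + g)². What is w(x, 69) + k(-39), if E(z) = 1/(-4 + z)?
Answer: 529764/65 ≈ 8150.2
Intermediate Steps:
k(g) = -4*g²/5 (k(g) = -(g + g)²/5 = -4*g²/5)
x = -8/65 (x = 1/(-8 + 1/(-4 - 4)) = 1/(-8 + 1/(-8)) = 1/(-8 - ⅛) = 1/(-65/8) = -8/65 ≈ -0.12308)
w(b, F) = 2*F*(68 + b) (w(b, F) = (68 + b)*(2*F) = 2*F*(68 + b))
w(x, 69) + k(-39) = 2*69*(68 - 8/65) - ⅘*(-39)² = 2*69*(4412/65) - ⅘*1521 = 608856/65 - 6084/5 = 529764/65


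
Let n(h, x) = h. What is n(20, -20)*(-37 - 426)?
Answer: -9260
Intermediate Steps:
n(20, -20)*(-37 - 426) = 20*(-37 - 426) = 20*(-463) = -9260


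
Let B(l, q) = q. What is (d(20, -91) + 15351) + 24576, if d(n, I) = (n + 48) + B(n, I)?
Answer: 39904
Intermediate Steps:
d(n, I) = 48 + I + n (d(n, I) = (n + 48) + I = (48 + n) + I = 48 + I + n)
(d(20, -91) + 15351) + 24576 = ((48 - 91 + 20) + 15351) + 24576 = (-23 + 15351) + 24576 = 15328 + 24576 = 39904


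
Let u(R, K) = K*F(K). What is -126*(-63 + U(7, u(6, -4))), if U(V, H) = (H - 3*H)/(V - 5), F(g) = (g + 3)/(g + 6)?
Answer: 8190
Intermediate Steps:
F(g) = (3 + g)/(6 + g)
u(R, K) = K*(3 + K)/(6 + K) (u(R, K) = K*((3 + K)/(6 + K)) = K*(3 + K)/(6 + K))
U(V, H) = -2*H/(-5 + V) (U(V, H) = (-2*H)/(-5 + V) = -2*H/(-5 + V))
-126*(-63 + U(7, u(6, -4))) = -126*(-63 - 2*(-4*(3 - 4)/(6 - 4))/(-5 + 7)) = -126*(-63 - 2*(-4*(-1)/2)/2) = -126*(-63 - 2*(-4*½*(-1))*½) = -126*(-63 - 2*2*½) = -126*(-63 - 2) = -126*(-65) = 8190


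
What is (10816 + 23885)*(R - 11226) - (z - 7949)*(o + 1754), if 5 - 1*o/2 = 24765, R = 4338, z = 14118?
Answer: 55647966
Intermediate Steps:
o = -49520 (o = 10 - 2*24765 = 10 - 49530 = -49520)
(10816 + 23885)*(R - 11226) - (z - 7949)*(o + 1754) = (10816 + 23885)*(4338 - 11226) - (14118 - 7949)*(-49520 + 1754) = 34701*(-6888) - 6169*(-47766) = -239020488 - 1*(-294668454) = -239020488 + 294668454 = 55647966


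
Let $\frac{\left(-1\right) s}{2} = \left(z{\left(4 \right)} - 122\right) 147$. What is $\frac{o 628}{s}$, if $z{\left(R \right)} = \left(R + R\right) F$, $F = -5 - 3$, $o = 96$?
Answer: $\frac{5024}{4557} \approx 1.1025$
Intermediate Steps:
$F = -8$ ($F = -5 - 3 = -8$)
$z{\left(R \right)} = - 16 R$ ($z{\left(R \right)} = \left(R + R\right) \left(-8\right) = 2 R \left(-8\right) = - 16 R$)
$s = 54684$ ($s = - 2 \left(\left(-16\right) 4 - 122\right) 147 = - 2 \left(-64 - 122\right) 147 = - 2 \left(\left(-186\right) 147\right) = \left(-2\right) \left(-27342\right) = 54684$)
$\frac{o 628}{s} = \frac{96 \cdot 628}{54684} = 60288 \cdot \frac{1}{54684} = \frac{5024}{4557}$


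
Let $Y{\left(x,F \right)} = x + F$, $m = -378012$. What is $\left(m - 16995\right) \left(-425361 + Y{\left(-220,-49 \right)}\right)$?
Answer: $168126829410$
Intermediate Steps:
$Y{\left(x,F \right)} = F + x$
$\left(m - 16995\right) \left(-425361 + Y{\left(-220,-49 \right)}\right) = \left(-378012 - 16995\right) \left(-425361 - 269\right) = - 395007 \left(-425361 - 269\right) = \left(-395007\right) \left(-425630\right) = 168126829410$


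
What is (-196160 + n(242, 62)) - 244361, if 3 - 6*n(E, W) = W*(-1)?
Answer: -2643061/6 ≈ -4.4051e+5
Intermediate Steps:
n(E, W) = 1/2 + W/6 (n(E, W) = 1/2 - W*(-1)/6 = 1/2 - (-1)*W/6 = 1/2 + W/6)
(-196160 + n(242, 62)) - 244361 = (-196160 + (1/2 + (1/6)*62)) - 244361 = (-196160 + (1/2 + 31/3)) - 244361 = (-196160 + 65/6) - 244361 = -1176895/6 - 244361 = -2643061/6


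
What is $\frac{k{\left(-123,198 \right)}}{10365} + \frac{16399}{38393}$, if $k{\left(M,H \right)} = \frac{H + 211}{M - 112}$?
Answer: $\frac{39928571488}{93516709575} \approx 0.42697$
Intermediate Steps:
$k{\left(M,H \right)} = \frac{211 + H}{-112 + M}$
$\frac{k{\left(-123,198 \right)}}{10365} + \frac{16399}{38393} = \frac{\frac{1}{-112 - 123} \left(211 + 198\right)}{10365} + \frac{16399}{38393} = \frac{1}{-235} \cdot 409 \cdot \frac{1}{10365} + 16399 \cdot \frac{1}{38393} = \left(- \frac{1}{235}\right) 409 \cdot \frac{1}{10365} + \frac{16399}{38393} = \left(- \frac{409}{235}\right) \frac{1}{10365} + \frac{16399}{38393} = - \frac{409}{2435775} + \frac{16399}{38393} = \frac{39928571488}{93516709575}$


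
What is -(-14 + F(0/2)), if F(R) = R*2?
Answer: 14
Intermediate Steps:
F(R) = 2*R
-(-14 + F(0/2)) = -(-14 + 2*(0/2)) = -(-14 + 2*(0*(½))) = -(-14 + 2*0) = -(-14 + 0) = -1*(-14) = 14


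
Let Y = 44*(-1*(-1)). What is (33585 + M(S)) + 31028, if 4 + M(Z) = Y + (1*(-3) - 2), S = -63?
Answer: 64648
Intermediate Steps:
Y = 44 (Y = 44*1 = 44)
M(Z) = 35 (M(Z) = -4 + (44 + (1*(-3) - 2)) = -4 + (44 + (-3 - 2)) = -4 + (44 - 5) = -4 + 39 = 35)
(33585 + M(S)) + 31028 = (33585 + 35) + 31028 = 33620 + 31028 = 64648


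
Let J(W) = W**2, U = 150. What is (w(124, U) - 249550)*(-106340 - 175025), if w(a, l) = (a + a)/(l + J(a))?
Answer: 77868026062570/1109 ≈ 7.0215e+10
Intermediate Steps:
w(a, l) = 2*a/(l + a**2) (w(a, l) = (a + a)/(l + a**2) = (2*a)/(l + a**2) = 2*a/(l + a**2))
(w(124, U) - 249550)*(-106340 - 175025) = (2*124/(150 + 124**2) - 249550)*(-106340 - 175025) = (2*124/(150 + 15376) - 249550)*(-281365) = (2*124/15526 - 249550)*(-281365) = (2*124*(1/15526) - 249550)*(-281365) = (124/7763 - 249550)*(-281365) = -1937256526/7763*(-281365) = 77868026062570/1109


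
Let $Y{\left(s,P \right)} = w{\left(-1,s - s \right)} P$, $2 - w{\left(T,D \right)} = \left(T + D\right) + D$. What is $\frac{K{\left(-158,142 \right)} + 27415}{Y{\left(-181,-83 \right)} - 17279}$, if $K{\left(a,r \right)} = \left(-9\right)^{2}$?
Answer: $- \frac{491}{313} \approx -1.5687$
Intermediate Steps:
$w{\left(T,D \right)} = 2 - T - 2 D$ ($w{\left(T,D \right)} = 2 - \left(\left(T + D\right) + D\right) = 2 - \left(\left(D + T\right) + D\right) = 2 - \left(T + 2 D\right) = 2 - T - 2 D$)
$K{\left(a,r \right)} = 81$
$Y{\left(s,P \right)} = 3 P$ ($Y{\left(s,P \right)} = \left(2 - -1 - 2 \left(s - s\right)\right) P = \left(2 + 1 - 0\right) P = \left(2 + 1 + 0\right) P = 3 P$)
$\frac{K{\left(-158,142 \right)} + 27415}{Y{\left(-181,-83 \right)} - 17279} = \frac{81 + 27415}{3 \left(-83\right) - 17279} = \frac{27496}{-249 - 17279} = \frac{27496}{-17528} = 27496 \left(- \frac{1}{17528}\right) = - \frac{491}{313}$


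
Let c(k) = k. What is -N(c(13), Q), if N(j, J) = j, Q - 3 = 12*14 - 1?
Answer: -13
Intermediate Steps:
Q = 170 (Q = 3 + (12*14 - 1) = 3 + (168 - 1) = 3 + 167 = 170)
-N(c(13), Q) = -1*13 = -13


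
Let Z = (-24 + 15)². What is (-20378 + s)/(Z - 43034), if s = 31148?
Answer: -10770/42953 ≈ -0.25074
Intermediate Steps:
Z = 81 (Z = (-9)² = 81)
(-20378 + s)/(Z - 43034) = (-20378 + 31148)/(81 - 43034) = 10770/(-42953) = 10770*(-1/42953) = -10770/42953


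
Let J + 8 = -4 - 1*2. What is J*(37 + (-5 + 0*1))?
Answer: -448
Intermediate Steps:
J = -14 (J = -8 + (-4 - 1*2) = -8 + (-4 - 2) = -8 - 6 = -14)
J*(37 + (-5 + 0*1)) = -14*(37 + (-5 + 0*1)) = -14*(37 + (-5 + 0)) = -14*(37 - 5) = -14*32 = -448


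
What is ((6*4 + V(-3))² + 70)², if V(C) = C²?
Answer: 1343281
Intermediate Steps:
((6*4 + V(-3))² + 70)² = ((6*4 + (-3)²)² + 70)² = ((24 + 9)² + 70)² = (33² + 70)² = (1089 + 70)² = 1159² = 1343281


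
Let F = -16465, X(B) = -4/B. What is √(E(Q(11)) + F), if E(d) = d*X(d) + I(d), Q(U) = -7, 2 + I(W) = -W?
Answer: 28*I*√21 ≈ 128.31*I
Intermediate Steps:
I(W) = -2 - W
E(d) = -6 - d (E(d) = d*(-4/d) + (-2 - d) = -4 + (-2 - d) = -6 - d)
√(E(Q(11)) + F) = √((-6 - 1*(-7)) - 16465) = √((-6 + 7) - 16465) = √(1 - 16465) = √(-16464) = 28*I*√21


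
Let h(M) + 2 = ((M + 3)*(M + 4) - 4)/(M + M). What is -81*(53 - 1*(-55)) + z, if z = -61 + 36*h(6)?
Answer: -8623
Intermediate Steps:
h(M) = -2 + (-4 + (3 + M)*(4 + M))/(2*M) (h(M) = -2 + ((M + 3)*(M + 4) - 4)/(M + M) = -2 + ((3 + M)*(4 + M) - 4)/((2*M)) = -2 + (-4 + (3 + M)*(4 + M))*(1/(2*M)) = -2 + (-4 + (3 + M)*(4 + M))/(2*M))
z = 125 (z = -61 + 36*((½)*(8 + 6*(3 + 6))/6) = -61 + 36*((½)*(⅙)*(8 + 6*9)) = -61 + 36*((½)*(⅙)*(8 + 54)) = -61 + 36*((½)*(⅙)*62) = -61 + 36*(31/6) = -61 + 186 = 125)
-81*(53 - 1*(-55)) + z = -81*(53 - 1*(-55)) + 125 = -81*(53 + 55) + 125 = -81*108 + 125 = -8748 + 125 = -8623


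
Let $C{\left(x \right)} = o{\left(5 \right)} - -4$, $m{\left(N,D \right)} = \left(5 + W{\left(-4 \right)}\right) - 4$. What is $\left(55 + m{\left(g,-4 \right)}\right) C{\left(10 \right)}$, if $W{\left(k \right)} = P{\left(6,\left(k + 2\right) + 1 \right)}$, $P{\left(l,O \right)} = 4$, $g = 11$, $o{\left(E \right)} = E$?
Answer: $540$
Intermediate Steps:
$W{\left(k \right)} = 4$
$m{\left(N,D \right)} = 5$ ($m{\left(N,D \right)} = \left(5 + 4\right) - 4 = 9 - 4 = 5$)
$C{\left(x \right)} = 9$ ($C{\left(x \right)} = 5 - -4 = 5 + 4 = 9$)
$\left(55 + m{\left(g,-4 \right)}\right) C{\left(10 \right)} = \left(55 + 5\right) 9 = 60 \cdot 9 = 540$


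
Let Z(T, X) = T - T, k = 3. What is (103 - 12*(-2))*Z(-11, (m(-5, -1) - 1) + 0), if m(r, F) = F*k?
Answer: 0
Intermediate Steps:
m(r, F) = 3*F (m(r, F) = F*3 = 3*F)
Z(T, X) = 0
(103 - 12*(-2))*Z(-11, (m(-5, -1) - 1) + 0) = (103 - 12*(-2))*0 = (103 + 24)*0 = 127*0 = 0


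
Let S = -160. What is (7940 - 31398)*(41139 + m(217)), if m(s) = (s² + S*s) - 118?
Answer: -1252422620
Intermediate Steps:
m(s) = -118 + s² - 160*s (m(s) = (s² - 160*s) - 118 = -118 + s² - 160*s)
(7940 - 31398)*(41139 + m(217)) = (7940 - 31398)*(41139 + (-118 + 217² - 160*217)) = -23458*(41139 + (-118 + 47089 - 34720)) = -23458*(41139 + 12251) = -23458*53390 = -1252422620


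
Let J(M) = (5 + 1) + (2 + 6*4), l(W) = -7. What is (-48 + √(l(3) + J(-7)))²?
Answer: 1849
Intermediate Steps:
J(M) = 32 (J(M) = 6 + (2 + 24) = 6 + 26 = 32)
(-48 + √(l(3) + J(-7)))² = (-48 + √(-7 + 32))² = (-48 + √25)² = (-48 + 5)² = (-43)² = 1849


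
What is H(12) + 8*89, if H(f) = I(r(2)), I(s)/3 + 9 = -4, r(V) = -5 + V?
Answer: 673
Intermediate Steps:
I(s) = -39 (I(s) = -27 + 3*(-4) = -27 - 12 = -39)
H(f) = -39
H(12) + 8*89 = -39 + 8*89 = -39 + 712 = 673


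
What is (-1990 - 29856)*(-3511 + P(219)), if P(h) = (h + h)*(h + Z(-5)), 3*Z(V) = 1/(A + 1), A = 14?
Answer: -44148460106/15 ≈ -2.9432e+9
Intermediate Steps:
Z(V) = 1/45 (Z(V) = 1/(3*(14 + 1)) = (⅓)/15 = (⅓)*(1/15) = 1/45)
P(h) = 2*h*(1/45 + h) (P(h) = (h + h)*(h + 1/45) = (2*h)*(1/45 + h) = 2*h*(1/45 + h))
(-1990 - 29856)*(-3511 + P(219)) = (-1990 - 29856)*(-3511 + (2/45)*219*(1 + 45*219)) = -31846*(-3511 + (2/45)*219*(1 + 9855)) = -31846*(-3511 + (2/45)*219*9856) = -31846*(-3511 + 1438976/15) = -31846*1386311/15 = -44148460106/15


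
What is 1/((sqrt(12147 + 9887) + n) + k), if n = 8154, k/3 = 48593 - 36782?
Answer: 43587/1899804535 - sqrt(22034)/1899804535 ≈ 2.2865e-5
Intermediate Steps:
k = 35433 (k = 3*(48593 - 36782) = 3*11811 = 35433)
1/((sqrt(12147 + 9887) + n) + k) = 1/((sqrt(12147 + 9887) + 8154) + 35433) = 1/((sqrt(22034) + 8154) + 35433) = 1/((8154 + sqrt(22034)) + 35433) = 1/(43587 + sqrt(22034))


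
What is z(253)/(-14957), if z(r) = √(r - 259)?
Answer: -I*√6/14957 ≈ -0.00016377*I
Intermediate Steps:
z(r) = √(-259 + r)
z(253)/(-14957) = √(-259 + 253)/(-14957) = √(-6)*(-1/14957) = (I*√6)*(-1/14957) = -I*√6/14957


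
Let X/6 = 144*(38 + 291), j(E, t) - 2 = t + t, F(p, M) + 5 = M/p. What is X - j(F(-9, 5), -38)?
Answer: 284330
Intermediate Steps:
F(p, M) = -5 + M/p
j(E, t) = 2 + 2*t (j(E, t) = 2 + (t + t) = 2 + 2*t)
X = 284256 (X = 6*(144*(38 + 291)) = 6*(144*329) = 6*47376 = 284256)
X - j(F(-9, 5), -38) = 284256 - (2 + 2*(-38)) = 284256 - (2 - 76) = 284256 - 1*(-74) = 284256 + 74 = 284330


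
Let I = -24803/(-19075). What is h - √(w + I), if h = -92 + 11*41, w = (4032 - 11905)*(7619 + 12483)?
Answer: 359 - I*√2303395961744661/3815 ≈ 359.0 - 12580.0*I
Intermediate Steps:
w = -158263046 (w = -7873*20102 = -158263046)
I = 24803/19075 (I = -24803*(-1/19075) = 24803/19075 ≈ 1.3003)
h = 359 (h = -92 + 451 = 359)
h - √(w + I) = 359 - √(-158263046 + 24803/19075) = 359 - √(-3018867577647/19075) = 359 - I*√2303395961744661/3815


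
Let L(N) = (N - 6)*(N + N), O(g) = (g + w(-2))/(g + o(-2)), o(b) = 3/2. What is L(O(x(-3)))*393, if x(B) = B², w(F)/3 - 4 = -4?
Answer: -169776/49 ≈ -3464.8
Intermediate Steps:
w(F) = 0 (w(F) = 12 + 3*(-4) = 12 - 12 = 0)
o(b) = 3/2 (o(b) = 3*(½) = 3/2)
O(g) = g/(3/2 + g) (O(g) = (g + 0)/(g + 3/2) = g/(3/2 + g))
L(N) = 2*N*(-6 + N) (L(N) = (-6 + N)*(2*N) = 2*N*(-6 + N))
L(O(x(-3)))*393 = (2*(2*(-3)²/(3 + 2*(-3)²))*(-6 + 2*(-3)²/(3 + 2*(-3)²)))*393 = (2*(2*9/(3 + 2*9))*(-6 + 2*9/(3 + 2*9)))*393 = (2*(2*9/(3 + 18))*(-6 + 2*9/(3 + 18)))*393 = (2*(2*9/21)*(-6 + 2*9/21))*393 = (2*(2*9*(1/21))*(-6 + 2*9*(1/21)))*393 = (2*(6/7)*(-6 + 6/7))*393 = (2*(6/7)*(-36/7))*393 = -432/49*393 = -169776/49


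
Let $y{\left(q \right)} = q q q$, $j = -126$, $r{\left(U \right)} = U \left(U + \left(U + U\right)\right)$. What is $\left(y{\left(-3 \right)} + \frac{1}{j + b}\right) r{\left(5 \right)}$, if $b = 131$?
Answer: $-2010$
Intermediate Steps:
$r{\left(U \right)} = 3 U^{2}$ ($r{\left(U \right)} = U \left(U + 2 U\right) = U 3 U = 3 U^{2}$)
$y{\left(q \right)} = q^{3}$ ($y{\left(q \right)} = q q^{2} = q^{3}$)
$\left(y{\left(-3 \right)} + \frac{1}{j + b}\right) r{\left(5 \right)} = \left(\left(-3\right)^{3} + \frac{1}{-126 + 131}\right) 3 \cdot 5^{2} = \left(-27 + \frac{1}{5}\right) 3 \cdot 25 = \left(-27 + \frac{1}{5}\right) 75 = \left(- \frac{134}{5}\right) 75 = -2010$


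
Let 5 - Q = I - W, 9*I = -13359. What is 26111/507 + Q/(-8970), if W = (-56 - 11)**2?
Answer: 3556687/69966 ≈ 50.834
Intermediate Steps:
I = -4453/3 (I = (1/9)*(-13359) = -4453/3 ≈ -1484.3)
W = 4489 (W = (-67)**2 = 4489)
Q = 17935/3 (Q = 5 - (-4453/3 - 1*4489) = 5 - (-4453/3 - 4489) = 5 - 1*(-17920/3) = 5 + 17920/3 = 17935/3 ≈ 5978.3)
26111/507 + Q/(-8970) = 26111/507 + (17935/3)/(-8970) = 26111*(1/507) + (17935/3)*(-1/8970) = 26111/507 - 3587/5382 = 3556687/69966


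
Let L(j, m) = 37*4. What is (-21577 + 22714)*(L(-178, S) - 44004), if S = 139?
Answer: -49864272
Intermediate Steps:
L(j, m) = 148
(-21577 + 22714)*(L(-178, S) - 44004) = (-21577 + 22714)*(148 - 44004) = 1137*(-43856) = -49864272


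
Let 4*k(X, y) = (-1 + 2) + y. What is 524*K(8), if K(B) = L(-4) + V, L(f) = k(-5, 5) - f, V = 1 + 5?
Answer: 6026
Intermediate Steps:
V = 6
k(X, y) = ¼ + y/4 (k(X, y) = ((-1 + 2) + y)/4 = (1 + y)/4 = ¼ + y/4)
L(f) = 3/2 - f (L(f) = (¼ + (¼)*5) - f = (¼ + 5/4) - f = 3/2 - f)
K(B) = 23/2 (K(B) = (3/2 - 1*(-4)) + 6 = (3/2 + 4) + 6 = 11/2 + 6 = 23/2)
524*K(8) = 524*(23/2) = 6026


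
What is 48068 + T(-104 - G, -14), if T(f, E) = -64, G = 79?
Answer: 48004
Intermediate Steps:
48068 + T(-104 - G, -14) = 48068 - 64 = 48004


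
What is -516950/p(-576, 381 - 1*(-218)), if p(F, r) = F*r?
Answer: 258475/172512 ≈ 1.4983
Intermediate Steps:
-516950/p(-576, 381 - 1*(-218)) = -516950*(-1/(576*(381 - 1*(-218)))) = -516950*(-1/(576*(381 + 218))) = -516950/((-576*599)) = -516950/(-345024) = -516950*(-1/345024) = 258475/172512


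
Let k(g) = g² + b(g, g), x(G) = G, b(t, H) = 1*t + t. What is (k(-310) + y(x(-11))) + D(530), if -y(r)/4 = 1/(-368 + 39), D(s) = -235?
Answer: 31335609/329 ≈ 95245.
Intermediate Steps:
b(t, H) = 2*t (b(t, H) = t + t = 2*t)
k(g) = g² + 2*g
y(r) = 4/329 (y(r) = -4/(-368 + 39) = -4/(-329) = -4*(-1/329) = 4/329)
(k(-310) + y(x(-11))) + D(530) = (-310*(2 - 310) + 4/329) - 235 = (-310*(-308) + 4/329) - 235 = (95480 + 4/329) - 235 = 31412924/329 - 235 = 31335609/329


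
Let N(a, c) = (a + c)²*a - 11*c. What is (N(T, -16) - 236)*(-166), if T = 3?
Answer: -74202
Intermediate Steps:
N(a, c) = -11*c + a*(a + c)² (N(a, c) = a*(a + c)² - 11*c = -11*c + a*(a + c)²)
(N(T, -16) - 236)*(-166) = ((-11*(-16) + 3*(3 - 16)²) - 236)*(-166) = ((176 + 3*(-13)²) - 236)*(-166) = ((176 + 3*169) - 236)*(-166) = ((176 + 507) - 236)*(-166) = (683 - 236)*(-166) = 447*(-166) = -74202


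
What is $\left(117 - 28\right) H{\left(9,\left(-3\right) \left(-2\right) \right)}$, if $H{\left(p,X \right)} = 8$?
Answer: $712$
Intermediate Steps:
$\left(117 - 28\right) H{\left(9,\left(-3\right) \left(-2\right) \right)} = \left(117 - 28\right) 8 = 89 \cdot 8 = 712$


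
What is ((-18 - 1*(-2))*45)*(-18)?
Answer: 12960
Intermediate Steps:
((-18 - 1*(-2))*45)*(-18) = ((-18 + 2)*45)*(-18) = -16*45*(-18) = -720*(-18) = 12960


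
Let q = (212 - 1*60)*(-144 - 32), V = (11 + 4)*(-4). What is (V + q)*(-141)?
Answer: 3780492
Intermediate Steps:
V = -60 (V = 15*(-4) = -60)
q = -26752 (q = (212 - 60)*(-176) = 152*(-176) = -26752)
(V + q)*(-141) = (-60 - 26752)*(-141) = -26812*(-141) = 3780492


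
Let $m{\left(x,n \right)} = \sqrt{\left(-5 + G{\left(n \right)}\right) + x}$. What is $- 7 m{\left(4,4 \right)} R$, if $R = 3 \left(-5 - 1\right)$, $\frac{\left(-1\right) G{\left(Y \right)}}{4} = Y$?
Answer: $126 i \sqrt{17} \approx 519.51 i$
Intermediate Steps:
$G{\left(Y \right)} = - 4 Y$
$m{\left(x,n \right)} = \sqrt{-5 + x - 4 n}$ ($m{\left(x,n \right)} = \sqrt{\left(-5 - 4 n\right) + x} = \sqrt{-5 + x - 4 n}$)
$R = -18$ ($R = 3 \left(-6\right) = -18$)
$- 7 m{\left(4,4 \right)} R = - 7 \sqrt{-5 + 4 - 16} \left(-18\right) = - 7 \sqrt{-17} \left(-18\right) = - 7 i \sqrt{17} \left(-18\right) = 126 i \sqrt{17}$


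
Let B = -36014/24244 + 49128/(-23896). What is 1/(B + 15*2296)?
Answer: 3914/134784299 ≈ 2.9039e-5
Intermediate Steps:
B = -13861/3914 (B = -36014*1/24244 + 49128*(-1/23896) = -1637/1102 - 6141/2987 = -13861/3914 ≈ -3.5414)
1/(B + 15*2296) = 1/(-13861/3914 + 15*2296) = 1/(-13861/3914 + 34440) = 1/(134784299/3914) = 3914/134784299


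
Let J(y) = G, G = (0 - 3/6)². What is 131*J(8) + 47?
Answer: 319/4 ≈ 79.750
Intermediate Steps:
G = ¼ (G = (0 - 3*⅙)² = (0 - ½)² = (-½)² = ¼ ≈ 0.25000)
J(y) = ¼
131*J(8) + 47 = 131*(¼) + 47 = 131/4 + 47 = 319/4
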